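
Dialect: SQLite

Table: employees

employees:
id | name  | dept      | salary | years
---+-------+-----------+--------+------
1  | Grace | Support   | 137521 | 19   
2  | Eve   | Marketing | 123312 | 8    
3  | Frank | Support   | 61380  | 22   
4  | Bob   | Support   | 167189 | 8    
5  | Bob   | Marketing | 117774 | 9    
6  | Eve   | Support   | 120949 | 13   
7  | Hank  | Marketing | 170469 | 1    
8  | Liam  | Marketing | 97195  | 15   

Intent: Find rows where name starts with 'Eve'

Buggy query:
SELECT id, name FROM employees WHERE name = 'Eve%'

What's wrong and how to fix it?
Bug: Wildcards only work with LIKE; '=' treats '%' as a literal character

Fix: Replace '=' with LIKE so 'Eve%' is treated as a pattern

Corrected query:
SELECT id, name FROM employees WHERE name LIKE 'Eve%'

Result:
id | name
---+-----
2  | Eve 
6  | Eve 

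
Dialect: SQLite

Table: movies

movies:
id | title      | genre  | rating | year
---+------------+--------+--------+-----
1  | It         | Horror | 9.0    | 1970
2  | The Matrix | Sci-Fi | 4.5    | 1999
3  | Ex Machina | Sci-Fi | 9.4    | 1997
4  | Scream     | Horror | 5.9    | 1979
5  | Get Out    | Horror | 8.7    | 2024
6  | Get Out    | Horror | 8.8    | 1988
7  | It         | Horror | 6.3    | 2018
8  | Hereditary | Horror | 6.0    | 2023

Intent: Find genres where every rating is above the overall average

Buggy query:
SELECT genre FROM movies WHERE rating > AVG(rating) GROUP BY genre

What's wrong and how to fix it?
Bug: WHERE evaluates per row before aggregation, so AVG() is unavailable

Fix: Compute the overall average in a scalar subquery and compare each group's MIN against it in HAVING

Corrected query:
SELECT genre FROM movies GROUP BY genre HAVING MIN(rating) > (SELECT AVG(rating) FROM movies)

Result:
(no rows)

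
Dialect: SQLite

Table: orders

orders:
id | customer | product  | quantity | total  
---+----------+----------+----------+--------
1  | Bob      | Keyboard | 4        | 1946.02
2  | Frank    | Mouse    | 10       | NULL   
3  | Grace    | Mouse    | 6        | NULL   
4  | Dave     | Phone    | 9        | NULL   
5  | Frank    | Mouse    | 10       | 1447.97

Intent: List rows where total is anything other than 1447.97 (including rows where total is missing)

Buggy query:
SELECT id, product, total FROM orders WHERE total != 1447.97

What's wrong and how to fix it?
Bug: 'total != 1447.97' is unknown when total is NULL, so NULL rows are silently excluded

Fix: Add an explicit OR total IS NULL to include the missing-value rows

Corrected query:
SELECT id, product, total FROM orders WHERE total != 1447.97 OR total IS NULL

Result:
id | product  | total  
---+----------+--------
1  | Keyboard | 1946.02
2  | Mouse    | NULL   
3  | Mouse    | NULL   
4  | Phone    | NULL   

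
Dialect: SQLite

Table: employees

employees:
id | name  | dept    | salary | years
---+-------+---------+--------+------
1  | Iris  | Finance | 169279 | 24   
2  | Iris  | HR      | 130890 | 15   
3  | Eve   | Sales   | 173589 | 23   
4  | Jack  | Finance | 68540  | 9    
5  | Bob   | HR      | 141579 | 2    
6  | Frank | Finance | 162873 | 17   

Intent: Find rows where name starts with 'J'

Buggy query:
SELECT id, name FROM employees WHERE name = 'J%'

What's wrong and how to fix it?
Bug: '=' compares the literal string including the % character; pattern matching needs LIKE

Fix: Use LIKE for wildcard pattern matching

Corrected query:
SELECT id, name FROM employees WHERE name LIKE 'J%'

Result:
id | name
---+-----
4  | Jack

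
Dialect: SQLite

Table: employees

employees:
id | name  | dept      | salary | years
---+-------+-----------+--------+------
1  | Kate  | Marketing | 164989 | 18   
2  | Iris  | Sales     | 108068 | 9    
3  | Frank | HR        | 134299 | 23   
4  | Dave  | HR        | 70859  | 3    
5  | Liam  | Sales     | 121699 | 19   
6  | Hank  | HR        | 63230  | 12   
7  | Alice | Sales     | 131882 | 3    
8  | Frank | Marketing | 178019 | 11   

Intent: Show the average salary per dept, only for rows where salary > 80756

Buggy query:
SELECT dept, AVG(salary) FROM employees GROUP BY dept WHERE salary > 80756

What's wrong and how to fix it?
Bug: Row-level WHERE must come before GROUP BY in the clause order

Fix: Move the WHERE clause before GROUP BY

Corrected query:
SELECT dept, AVG(salary) FROM employees WHERE salary > 80756 GROUP BY dept

Result:
dept      | AVG(salary)  
----------+--------------
HR        | 134299       
Marketing | 171504       
Sales     | 120549.666667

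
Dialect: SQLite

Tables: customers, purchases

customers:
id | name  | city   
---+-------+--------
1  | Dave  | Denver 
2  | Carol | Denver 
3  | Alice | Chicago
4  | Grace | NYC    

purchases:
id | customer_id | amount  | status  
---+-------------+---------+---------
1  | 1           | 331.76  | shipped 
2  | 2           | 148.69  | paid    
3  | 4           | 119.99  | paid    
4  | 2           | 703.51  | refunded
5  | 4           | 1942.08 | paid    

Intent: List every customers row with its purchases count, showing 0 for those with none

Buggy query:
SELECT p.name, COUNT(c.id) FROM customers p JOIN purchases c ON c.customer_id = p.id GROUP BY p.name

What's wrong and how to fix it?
Bug: An inner join excludes parents with zero children

Fix: Use LEFT JOIN so parents without children still appear (COUNT(c.id) gives 0)

Corrected query:
SELECT p.name, COUNT(c.id) FROM customers p LEFT JOIN purchases c ON c.customer_id = p.id GROUP BY p.name

Result:
name  | COUNT(c.id)
------+------------
Alice | 0          
Carol | 2          
Dave  | 1          
Grace | 2          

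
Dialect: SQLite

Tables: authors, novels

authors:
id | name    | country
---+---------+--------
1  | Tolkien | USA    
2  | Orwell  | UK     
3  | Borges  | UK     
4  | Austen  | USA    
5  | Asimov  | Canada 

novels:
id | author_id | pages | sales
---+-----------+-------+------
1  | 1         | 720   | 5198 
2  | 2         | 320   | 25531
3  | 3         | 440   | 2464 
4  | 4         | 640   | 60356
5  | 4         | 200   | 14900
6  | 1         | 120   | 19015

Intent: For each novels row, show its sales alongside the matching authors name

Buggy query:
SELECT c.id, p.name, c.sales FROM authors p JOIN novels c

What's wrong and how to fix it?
Bug: Missing join condition: each novels row is matched to all authors rows instead of just its own

Fix: Add ON c.author_id = p.id to the JOIN

Corrected query:
SELECT c.id, p.name, c.sales FROM authors p JOIN novels c ON c.author_id = p.id

Result:
id | name    | sales
---+---------+------
1  | Tolkien | 5198 
2  | Orwell  | 25531
3  | Borges  | 2464 
4  | Austen  | 60356
5  | Austen  | 14900
6  | Tolkien | 19015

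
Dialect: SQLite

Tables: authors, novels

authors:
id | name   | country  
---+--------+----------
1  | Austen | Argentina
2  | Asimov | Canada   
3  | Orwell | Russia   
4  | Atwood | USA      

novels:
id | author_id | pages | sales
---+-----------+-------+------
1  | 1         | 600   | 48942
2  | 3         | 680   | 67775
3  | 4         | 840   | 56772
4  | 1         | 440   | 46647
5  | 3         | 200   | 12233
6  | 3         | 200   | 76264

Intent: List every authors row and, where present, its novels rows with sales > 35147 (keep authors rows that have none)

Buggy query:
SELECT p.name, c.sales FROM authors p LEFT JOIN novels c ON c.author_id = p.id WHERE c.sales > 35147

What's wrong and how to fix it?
Bug: Filtering c.sales in WHERE discards the NULL rows produced by LEFT JOIN, turning it into an inner join

Fix: Move the right-table condition into the ON clause so unmatched parents are kept

Corrected query:
SELECT p.name, c.sales FROM authors p LEFT JOIN novels c ON c.author_id = p.id AND c.sales > 35147

Result:
name   | sales
-------+------
Austen | 46647
Austen | 48942
Asimov | NULL 
Orwell | 67775
Orwell | 76264
Atwood | 56772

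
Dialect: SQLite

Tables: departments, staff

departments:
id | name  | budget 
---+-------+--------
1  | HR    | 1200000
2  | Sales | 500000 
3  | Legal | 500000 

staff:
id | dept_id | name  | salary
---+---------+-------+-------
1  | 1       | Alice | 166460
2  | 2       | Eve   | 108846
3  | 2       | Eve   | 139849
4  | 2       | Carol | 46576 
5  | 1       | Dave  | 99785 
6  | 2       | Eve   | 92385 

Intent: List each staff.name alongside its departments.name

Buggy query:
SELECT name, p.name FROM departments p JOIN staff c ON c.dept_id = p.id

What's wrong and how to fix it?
Bug: Both tables have a 'name' column; the unqualified reference is ambiguous

Fix: Qualify the column with its table alias (c.name)

Corrected query:
SELECT c.name, p.name FROM departments p JOIN staff c ON c.dept_id = p.id

Result:
name  | name 
------+------
Alice | HR   
Eve   | Sales
Eve   | Sales
Carol | Sales
Dave  | HR   
Eve   | Sales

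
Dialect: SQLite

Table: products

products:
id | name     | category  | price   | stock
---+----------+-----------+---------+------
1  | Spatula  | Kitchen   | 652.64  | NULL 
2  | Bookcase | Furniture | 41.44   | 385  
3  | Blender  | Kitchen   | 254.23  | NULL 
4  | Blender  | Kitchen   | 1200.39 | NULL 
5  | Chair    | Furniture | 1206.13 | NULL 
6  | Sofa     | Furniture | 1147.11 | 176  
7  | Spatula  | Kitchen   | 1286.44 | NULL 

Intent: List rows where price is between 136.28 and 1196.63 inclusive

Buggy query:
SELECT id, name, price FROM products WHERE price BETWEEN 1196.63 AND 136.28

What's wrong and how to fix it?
Bug: BETWEEN expects the lower bound first; with 1196.63 AND 136.28 the range is empty

Fix: Write BETWEEN 136.28 AND 1196.63

Corrected query:
SELECT id, name, price FROM products WHERE price BETWEEN 136.28 AND 1196.63

Result:
id | name    | price  
---+---------+--------
1  | Spatula | 652.64 
3  | Blender | 254.23 
6  | Sofa    | 1147.11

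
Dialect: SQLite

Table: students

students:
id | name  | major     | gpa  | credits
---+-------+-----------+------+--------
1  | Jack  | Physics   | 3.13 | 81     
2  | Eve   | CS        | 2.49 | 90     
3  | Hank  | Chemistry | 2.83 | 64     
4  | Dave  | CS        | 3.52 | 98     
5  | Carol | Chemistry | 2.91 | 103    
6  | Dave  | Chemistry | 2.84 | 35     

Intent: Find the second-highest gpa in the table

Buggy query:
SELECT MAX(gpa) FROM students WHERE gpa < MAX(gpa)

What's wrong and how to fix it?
Bug: The inner MAX is an aggregate inside WHERE, which is not allowed

Fix: Put the inner MAX in a scalar subquery

Corrected query:
SELECT MAX(gpa) FROM students WHERE gpa < (SELECT MAX(gpa) FROM students)

Result:
MAX(gpa)
--------
3.13    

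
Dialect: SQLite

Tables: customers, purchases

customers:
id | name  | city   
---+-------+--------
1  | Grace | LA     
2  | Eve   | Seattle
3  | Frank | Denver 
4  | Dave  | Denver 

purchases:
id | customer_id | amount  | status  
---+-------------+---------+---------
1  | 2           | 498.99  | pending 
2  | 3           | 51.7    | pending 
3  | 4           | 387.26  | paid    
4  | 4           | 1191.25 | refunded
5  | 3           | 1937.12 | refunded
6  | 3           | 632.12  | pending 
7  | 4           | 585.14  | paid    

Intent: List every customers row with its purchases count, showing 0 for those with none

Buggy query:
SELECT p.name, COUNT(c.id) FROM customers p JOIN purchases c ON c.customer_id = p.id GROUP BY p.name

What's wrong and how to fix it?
Bug: An inner join excludes parents with zero children

Fix: Use LEFT JOIN so parents without children still appear (COUNT(c.id) gives 0)

Corrected query:
SELECT p.name, COUNT(c.id) FROM customers p LEFT JOIN purchases c ON c.customer_id = p.id GROUP BY p.name

Result:
name  | COUNT(c.id)
------+------------
Dave  | 3          
Eve   | 1          
Frank | 3          
Grace | 0          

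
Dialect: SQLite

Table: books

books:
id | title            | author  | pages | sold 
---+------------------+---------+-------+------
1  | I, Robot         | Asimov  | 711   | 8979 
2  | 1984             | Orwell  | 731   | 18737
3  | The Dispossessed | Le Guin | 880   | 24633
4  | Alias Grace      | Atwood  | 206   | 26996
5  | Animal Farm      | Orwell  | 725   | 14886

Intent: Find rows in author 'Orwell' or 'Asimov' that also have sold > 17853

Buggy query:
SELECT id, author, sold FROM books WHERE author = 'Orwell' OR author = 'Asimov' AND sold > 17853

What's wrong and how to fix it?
Bug: AND binds tighter than OR, so this parses as author = 'Orwell' OR (author = 'Asimov' AND sold > 17853)

Fix: Group the OR with parentheses (or use IN), then AND the threshold

Corrected query:
SELECT id, author, sold FROM books WHERE (author = 'Orwell' OR author = 'Asimov') AND sold > 17853

Result:
id | author | sold 
---+--------+------
2  | Orwell | 18737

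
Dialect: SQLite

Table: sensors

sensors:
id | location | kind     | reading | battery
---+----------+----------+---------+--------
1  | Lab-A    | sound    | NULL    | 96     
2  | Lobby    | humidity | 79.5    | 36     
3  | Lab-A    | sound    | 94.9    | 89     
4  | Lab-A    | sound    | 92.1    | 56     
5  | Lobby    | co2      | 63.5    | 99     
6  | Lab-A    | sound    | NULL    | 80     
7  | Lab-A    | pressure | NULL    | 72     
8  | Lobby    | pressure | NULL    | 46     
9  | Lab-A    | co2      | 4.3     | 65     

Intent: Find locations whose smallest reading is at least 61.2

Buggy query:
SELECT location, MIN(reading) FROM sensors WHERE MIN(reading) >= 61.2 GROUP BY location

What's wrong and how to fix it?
Bug: Aggregates like MIN are computed per group after WHERE runs

Fix: Replace WHERE with HAVING after the GROUP BY

Corrected query:
SELECT location, MIN(reading) FROM sensors GROUP BY location HAVING MIN(reading) >= 61.2

Result:
location | MIN(reading)
---------+-------------
Lobby    | 63.5        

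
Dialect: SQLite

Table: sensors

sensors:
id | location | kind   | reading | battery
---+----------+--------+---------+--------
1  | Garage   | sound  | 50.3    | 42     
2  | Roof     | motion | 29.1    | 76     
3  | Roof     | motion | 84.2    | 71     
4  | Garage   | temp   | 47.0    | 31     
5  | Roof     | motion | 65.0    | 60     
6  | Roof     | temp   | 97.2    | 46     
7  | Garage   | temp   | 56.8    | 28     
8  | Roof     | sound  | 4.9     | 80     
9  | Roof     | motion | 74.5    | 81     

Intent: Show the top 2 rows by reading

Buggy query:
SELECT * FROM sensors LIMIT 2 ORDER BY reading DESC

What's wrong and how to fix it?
Bug: ORDER BY cannot follow LIMIT; LIMIT is the final clause

Fix: Swap the clauses: ORDER BY first, then LIMIT

Corrected query:
SELECT * FROM sensors ORDER BY reading DESC LIMIT 2

Result:
id | location | kind   | reading | battery
---+----------+--------+---------+--------
6  | Roof     | temp   | 97.2    | 46     
3  | Roof     | motion | 84.2    | 71     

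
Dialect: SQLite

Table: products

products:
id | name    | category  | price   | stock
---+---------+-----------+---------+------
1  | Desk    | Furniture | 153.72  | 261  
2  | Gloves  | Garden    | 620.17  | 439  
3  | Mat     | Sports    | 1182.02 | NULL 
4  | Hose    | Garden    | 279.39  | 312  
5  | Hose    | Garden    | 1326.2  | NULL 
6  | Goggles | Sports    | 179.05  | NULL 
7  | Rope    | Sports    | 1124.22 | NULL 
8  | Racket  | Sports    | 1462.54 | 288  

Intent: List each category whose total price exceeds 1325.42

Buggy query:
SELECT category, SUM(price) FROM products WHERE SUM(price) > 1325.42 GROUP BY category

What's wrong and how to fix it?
Bug: Aggregate functions cannot appear in a WHERE clause

Fix: Use HAVING (which filters groups after aggregation) instead of WHERE

Corrected query:
SELECT category, SUM(price) FROM products GROUP BY category HAVING SUM(price) > 1325.42

Result:
category | SUM(price)
---------+-----------
Garden   | 2225.76   
Sports   | 3947.83   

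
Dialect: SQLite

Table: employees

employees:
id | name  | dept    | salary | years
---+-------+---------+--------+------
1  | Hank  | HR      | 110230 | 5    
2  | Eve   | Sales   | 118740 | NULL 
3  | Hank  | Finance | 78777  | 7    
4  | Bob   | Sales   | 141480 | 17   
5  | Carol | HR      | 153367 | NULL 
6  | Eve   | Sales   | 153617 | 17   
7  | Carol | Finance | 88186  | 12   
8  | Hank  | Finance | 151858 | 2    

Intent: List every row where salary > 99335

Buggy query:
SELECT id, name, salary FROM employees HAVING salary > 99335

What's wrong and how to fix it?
Bug: This is a non-aggregate query (no GROUP BY, no aggregates), so in SQLite the HAVING clause is invalid here; a row-level condition belongs in WHERE

Fix: Use WHERE for row-level filtering

Corrected query:
SELECT id, name, salary FROM employees WHERE salary > 99335

Result:
id | name  | salary
---+-------+-------
1  | Hank  | 110230
2  | Eve   | 118740
4  | Bob   | 141480
5  | Carol | 153367
6  | Eve   | 153617
8  | Hank  | 151858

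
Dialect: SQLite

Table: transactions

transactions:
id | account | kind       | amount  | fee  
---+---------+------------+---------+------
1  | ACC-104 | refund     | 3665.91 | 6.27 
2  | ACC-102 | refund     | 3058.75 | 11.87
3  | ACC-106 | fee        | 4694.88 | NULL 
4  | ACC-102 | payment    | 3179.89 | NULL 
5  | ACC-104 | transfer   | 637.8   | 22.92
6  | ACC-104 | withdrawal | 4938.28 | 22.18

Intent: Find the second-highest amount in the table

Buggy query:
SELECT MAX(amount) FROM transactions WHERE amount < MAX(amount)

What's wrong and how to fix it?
Bug: The inner MAX is an aggregate inside WHERE, which is not allowed

Fix: Put the inner MAX in a scalar subquery

Corrected query:
SELECT MAX(amount) FROM transactions WHERE amount < (SELECT MAX(amount) FROM transactions)

Result:
MAX(amount)
-----------
4694.88    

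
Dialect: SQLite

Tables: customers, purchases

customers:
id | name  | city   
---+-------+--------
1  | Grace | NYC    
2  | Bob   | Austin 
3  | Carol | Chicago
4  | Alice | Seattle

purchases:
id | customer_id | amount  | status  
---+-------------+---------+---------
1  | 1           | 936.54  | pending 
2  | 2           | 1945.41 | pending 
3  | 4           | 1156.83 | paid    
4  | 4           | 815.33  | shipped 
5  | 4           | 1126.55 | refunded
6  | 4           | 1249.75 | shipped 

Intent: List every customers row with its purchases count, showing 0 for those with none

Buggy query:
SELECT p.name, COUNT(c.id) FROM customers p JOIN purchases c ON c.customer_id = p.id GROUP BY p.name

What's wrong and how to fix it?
Bug: INNER JOIN drops customers rows that have no matching purchases rows

Fix: Use LEFT JOIN so parents without children still appear (COUNT(c.id) gives 0)

Corrected query:
SELECT p.name, COUNT(c.id) FROM customers p LEFT JOIN purchases c ON c.customer_id = p.id GROUP BY p.name

Result:
name  | COUNT(c.id)
------+------------
Alice | 4          
Bob   | 1          
Carol | 0          
Grace | 1          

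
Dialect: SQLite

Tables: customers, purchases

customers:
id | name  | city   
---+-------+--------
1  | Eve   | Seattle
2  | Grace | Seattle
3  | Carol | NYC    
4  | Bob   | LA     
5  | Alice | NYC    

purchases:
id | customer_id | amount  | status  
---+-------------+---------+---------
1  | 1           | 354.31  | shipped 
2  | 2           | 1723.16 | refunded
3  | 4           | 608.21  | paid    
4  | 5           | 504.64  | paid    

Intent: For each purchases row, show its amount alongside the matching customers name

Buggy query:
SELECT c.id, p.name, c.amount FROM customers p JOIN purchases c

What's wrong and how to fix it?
Bug: JOIN with no ON clause produces a cartesian product; every purchases row pairs with every customers row

Fix: Add ON c.customer_id = p.id to the JOIN

Corrected query:
SELECT c.id, p.name, c.amount FROM customers p JOIN purchases c ON c.customer_id = p.id

Result:
id | name  | amount 
---+-------+--------
1  | Eve   | 354.31 
2  | Grace | 1723.16
3  | Bob   | 608.21 
4  | Alice | 504.64 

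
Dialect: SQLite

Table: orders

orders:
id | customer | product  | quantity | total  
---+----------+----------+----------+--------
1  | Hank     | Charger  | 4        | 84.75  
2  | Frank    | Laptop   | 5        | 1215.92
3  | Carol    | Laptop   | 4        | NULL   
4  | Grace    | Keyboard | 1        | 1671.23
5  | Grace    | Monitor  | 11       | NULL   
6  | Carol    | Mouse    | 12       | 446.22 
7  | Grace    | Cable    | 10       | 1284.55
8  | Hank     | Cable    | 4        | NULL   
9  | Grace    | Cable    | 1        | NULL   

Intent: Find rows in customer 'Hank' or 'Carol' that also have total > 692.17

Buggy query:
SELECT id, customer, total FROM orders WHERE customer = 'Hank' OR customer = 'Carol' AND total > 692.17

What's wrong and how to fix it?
Bug: Without parentheses, AND is evaluated before OR, so the total filter only applies to the 'Carol' branch

Fix: Add parentheses around the OR so the AND applies to both alternatives

Corrected query:
SELECT id, customer, total FROM orders WHERE (customer = 'Hank' OR customer = 'Carol') AND total > 692.17

Result:
(no rows)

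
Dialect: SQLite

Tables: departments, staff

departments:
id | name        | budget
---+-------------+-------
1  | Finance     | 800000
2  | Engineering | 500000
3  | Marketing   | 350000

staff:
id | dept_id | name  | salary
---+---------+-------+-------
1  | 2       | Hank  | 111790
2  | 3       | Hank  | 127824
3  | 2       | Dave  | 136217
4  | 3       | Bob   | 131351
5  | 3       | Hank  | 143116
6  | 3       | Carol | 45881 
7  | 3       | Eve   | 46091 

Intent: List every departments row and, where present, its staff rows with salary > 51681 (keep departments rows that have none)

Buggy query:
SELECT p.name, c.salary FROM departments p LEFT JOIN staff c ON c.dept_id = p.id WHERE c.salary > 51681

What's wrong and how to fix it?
Bug: A WHERE condition on the right-hand table after LEFT JOIN drops unmatched parents

Fix: Move the right-table condition into the ON clause so unmatched parents are kept

Corrected query:
SELECT p.name, c.salary FROM departments p LEFT JOIN staff c ON c.dept_id = p.id AND c.salary > 51681

Result:
name        | salary
------------+-------
Finance     | NULL  
Engineering | 111790
Engineering | 136217
Marketing   | 127824
Marketing   | 131351
Marketing   | 143116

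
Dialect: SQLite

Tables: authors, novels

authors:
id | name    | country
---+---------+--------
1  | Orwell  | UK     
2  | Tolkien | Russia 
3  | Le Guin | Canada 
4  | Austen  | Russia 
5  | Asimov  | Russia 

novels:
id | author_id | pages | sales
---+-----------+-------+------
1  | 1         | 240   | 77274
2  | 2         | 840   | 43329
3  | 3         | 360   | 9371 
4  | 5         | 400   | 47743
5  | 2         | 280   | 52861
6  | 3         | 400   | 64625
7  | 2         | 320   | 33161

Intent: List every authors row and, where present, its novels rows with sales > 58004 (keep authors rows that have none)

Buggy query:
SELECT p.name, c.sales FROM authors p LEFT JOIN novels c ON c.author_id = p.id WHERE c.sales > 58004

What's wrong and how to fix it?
Bug: A WHERE condition on the right-hand table after LEFT JOIN drops unmatched parents

Fix: Put 'c.sales > 58004' in the JOIN's ON clause instead of WHERE

Corrected query:
SELECT p.name, c.sales FROM authors p LEFT JOIN novels c ON c.author_id = p.id AND c.sales > 58004

Result:
name    | sales
--------+------
Orwell  | 77274
Tolkien | NULL 
Le Guin | 64625
Austen  | NULL 
Asimov  | NULL 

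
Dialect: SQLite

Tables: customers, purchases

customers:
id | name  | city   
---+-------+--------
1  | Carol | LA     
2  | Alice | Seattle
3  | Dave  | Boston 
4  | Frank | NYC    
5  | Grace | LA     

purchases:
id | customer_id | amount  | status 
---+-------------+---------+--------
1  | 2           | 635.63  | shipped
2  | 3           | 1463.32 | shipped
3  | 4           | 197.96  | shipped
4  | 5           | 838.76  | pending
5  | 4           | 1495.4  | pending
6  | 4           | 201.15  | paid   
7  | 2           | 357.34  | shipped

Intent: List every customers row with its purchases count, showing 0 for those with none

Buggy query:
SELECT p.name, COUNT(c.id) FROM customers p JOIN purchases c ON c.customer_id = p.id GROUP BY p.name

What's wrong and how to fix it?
Bug: An inner join excludes parents with zero children

Fix: Use LEFT JOIN so parents without children still appear (COUNT(c.id) gives 0)

Corrected query:
SELECT p.name, COUNT(c.id) FROM customers p LEFT JOIN purchases c ON c.customer_id = p.id GROUP BY p.name

Result:
name  | COUNT(c.id)
------+------------
Alice | 2          
Carol | 0          
Dave  | 1          
Frank | 3          
Grace | 1          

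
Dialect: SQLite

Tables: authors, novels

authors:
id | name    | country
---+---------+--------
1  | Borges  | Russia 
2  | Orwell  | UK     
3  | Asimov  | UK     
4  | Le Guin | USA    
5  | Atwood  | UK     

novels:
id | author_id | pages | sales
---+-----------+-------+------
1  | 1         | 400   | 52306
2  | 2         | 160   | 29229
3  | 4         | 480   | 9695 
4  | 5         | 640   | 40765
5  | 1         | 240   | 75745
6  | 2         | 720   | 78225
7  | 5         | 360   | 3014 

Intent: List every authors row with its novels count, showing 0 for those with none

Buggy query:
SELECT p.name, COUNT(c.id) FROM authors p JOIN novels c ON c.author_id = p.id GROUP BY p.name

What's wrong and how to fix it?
Bug: An inner join excludes parents with zero children

Fix: Use LEFT JOIN so parents without children still appear (COUNT(c.id) gives 0)

Corrected query:
SELECT p.name, COUNT(c.id) FROM authors p LEFT JOIN novels c ON c.author_id = p.id GROUP BY p.name

Result:
name    | COUNT(c.id)
--------+------------
Asimov  | 0          
Atwood  | 2          
Borges  | 2          
Le Guin | 1          
Orwell  | 2          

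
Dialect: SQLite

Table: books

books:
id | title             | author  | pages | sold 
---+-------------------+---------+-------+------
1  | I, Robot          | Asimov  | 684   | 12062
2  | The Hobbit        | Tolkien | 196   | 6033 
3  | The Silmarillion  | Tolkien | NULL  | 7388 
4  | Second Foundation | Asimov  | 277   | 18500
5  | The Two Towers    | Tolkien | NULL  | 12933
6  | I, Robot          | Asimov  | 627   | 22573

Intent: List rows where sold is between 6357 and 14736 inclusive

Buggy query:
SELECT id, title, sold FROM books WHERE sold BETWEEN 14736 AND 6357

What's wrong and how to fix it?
Bug: BETWEEN expects the lower bound first; with 14736 AND 6357 the range is empty

Fix: Write BETWEEN 6357 AND 14736

Corrected query:
SELECT id, title, sold FROM books WHERE sold BETWEEN 6357 AND 14736

Result:
id | title            | sold 
---+------------------+------
1  | I, Robot         | 12062
3  | The Silmarillion | 7388 
5  | The Two Towers   | 12933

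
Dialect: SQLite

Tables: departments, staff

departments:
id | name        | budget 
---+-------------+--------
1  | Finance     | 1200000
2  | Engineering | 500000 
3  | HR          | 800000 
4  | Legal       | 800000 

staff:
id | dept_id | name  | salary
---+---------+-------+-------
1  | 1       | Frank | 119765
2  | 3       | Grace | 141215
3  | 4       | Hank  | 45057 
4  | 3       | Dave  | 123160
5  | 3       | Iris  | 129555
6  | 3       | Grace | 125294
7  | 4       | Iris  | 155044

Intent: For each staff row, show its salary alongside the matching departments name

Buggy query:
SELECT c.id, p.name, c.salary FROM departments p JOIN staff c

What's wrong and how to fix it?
Bug: Missing join condition: each staff row is matched to all departments rows instead of just its own

Fix: Specify the join condition linking the foreign key to the parent id

Corrected query:
SELECT c.id, p.name, c.salary FROM departments p JOIN staff c ON c.dept_id = p.id

Result:
id | name    | salary
---+---------+-------
1  | Finance | 119765
2  | HR      | 141215
3  | Legal   | 45057 
4  | HR      | 123160
5  | HR      | 129555
6  | HR      | 125294
7  | Legal   | 155044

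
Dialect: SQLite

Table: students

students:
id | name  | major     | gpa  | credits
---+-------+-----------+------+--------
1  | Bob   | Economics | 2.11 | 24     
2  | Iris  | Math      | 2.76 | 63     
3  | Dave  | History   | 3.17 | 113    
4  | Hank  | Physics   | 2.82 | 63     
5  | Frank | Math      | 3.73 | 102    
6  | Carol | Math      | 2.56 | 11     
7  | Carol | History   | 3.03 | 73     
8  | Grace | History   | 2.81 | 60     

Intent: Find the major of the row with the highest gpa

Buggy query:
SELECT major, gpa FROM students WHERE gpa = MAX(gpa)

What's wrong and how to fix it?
Bug: MAX(gpa) is an aggregate and cannot be used directly in WHERE

Fix: Wrap MAX in a scalar subquery so WHERE compares against a single value

Corrected query:
SELECT major, gpa FROM students WHERE gpa = (SELECT MAX(gpa) FROM students)

Result:
major | gpa 
------+-----
Math  | 3.73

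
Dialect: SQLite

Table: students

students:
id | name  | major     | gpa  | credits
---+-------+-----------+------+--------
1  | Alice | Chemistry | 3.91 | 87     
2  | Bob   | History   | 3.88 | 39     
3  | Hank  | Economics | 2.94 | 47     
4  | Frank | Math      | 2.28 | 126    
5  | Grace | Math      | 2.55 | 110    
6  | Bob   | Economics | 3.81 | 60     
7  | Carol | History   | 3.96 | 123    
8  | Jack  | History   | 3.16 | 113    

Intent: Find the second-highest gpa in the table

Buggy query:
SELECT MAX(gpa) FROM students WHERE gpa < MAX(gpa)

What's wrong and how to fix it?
Bug: MAX(gpa) on the right of the comparison is an aggregate-in-WHERE error

Fix: Put the inner MAX in a scalar subquery

Corrected query:
SELECT MAX(gpa) FROM students WHERE gpa < (SELECT MAX(gpa) FROM students)

Result:
MAX(gpa)
--------
3.91    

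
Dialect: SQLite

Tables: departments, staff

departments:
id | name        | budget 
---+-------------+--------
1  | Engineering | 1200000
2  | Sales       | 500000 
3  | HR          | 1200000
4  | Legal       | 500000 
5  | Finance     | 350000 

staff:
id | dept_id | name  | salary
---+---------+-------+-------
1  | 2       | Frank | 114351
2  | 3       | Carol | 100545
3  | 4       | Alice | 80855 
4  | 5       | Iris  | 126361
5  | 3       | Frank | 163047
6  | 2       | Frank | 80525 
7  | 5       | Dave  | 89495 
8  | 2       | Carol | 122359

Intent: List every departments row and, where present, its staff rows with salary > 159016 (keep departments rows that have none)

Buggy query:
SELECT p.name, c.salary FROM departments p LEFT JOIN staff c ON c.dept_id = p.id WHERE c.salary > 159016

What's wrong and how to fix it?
Bug: A WHERE condition on the right-hand table after LEFT JOIN drops unmatched parents

Fix: Move the right-table condition into the ON clause so unmatched parents are kept

Corrected query:
SELECT p.name, c.salary FROM departments p LEFT JOIN staff c ON c.dept_id = p.id AND c.salary > 159016

Result:
name        | salary
------------+-------
Engineering | NULL  
Sales       | NULL  
HR          | 163047
Legal       | NULL  
Finance     | NULL  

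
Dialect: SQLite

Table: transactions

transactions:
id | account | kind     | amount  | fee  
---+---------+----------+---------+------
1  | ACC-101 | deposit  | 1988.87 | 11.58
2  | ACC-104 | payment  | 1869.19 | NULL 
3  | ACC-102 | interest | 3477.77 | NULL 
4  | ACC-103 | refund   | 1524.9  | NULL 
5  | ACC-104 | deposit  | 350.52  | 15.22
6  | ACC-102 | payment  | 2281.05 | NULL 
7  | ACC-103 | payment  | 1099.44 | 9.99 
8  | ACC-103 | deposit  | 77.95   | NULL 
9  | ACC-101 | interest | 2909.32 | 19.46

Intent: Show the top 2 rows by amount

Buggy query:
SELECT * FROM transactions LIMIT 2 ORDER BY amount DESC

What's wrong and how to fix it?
Bug: LIMIT must come after ORDER BY

Fix: Swap the clauses: ORDER BY first, then LIMIT

Corrected query:
SELECT * FROM transactions ORDER BY amount DESC LIMIT 2

Result:
id | account | kind     | amount  | fee  
---+---------+----------+---------+------
3  | ACC-102 | interest | 3477.77 | NULL 
9  | ACC-101 | interest | 2909.32 | 19.46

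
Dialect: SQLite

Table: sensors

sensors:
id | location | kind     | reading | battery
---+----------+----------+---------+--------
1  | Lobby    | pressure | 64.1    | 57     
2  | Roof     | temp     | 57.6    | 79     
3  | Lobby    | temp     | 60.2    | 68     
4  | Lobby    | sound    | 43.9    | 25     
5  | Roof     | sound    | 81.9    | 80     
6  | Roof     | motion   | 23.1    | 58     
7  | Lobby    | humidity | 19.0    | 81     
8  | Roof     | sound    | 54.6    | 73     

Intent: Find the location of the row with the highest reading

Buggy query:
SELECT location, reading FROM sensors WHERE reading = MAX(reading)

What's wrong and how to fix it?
Bug: MAX(reading) is an aggregate and cannot be used directly in WHERE

Fix: Use a subquery: WHERE reading = (SELECT MAX(reading) FROM sensors)

Corrected query:
SELECT location, reading FROM sensors WHERE reading = (SELECT MAX(reading) FROM sensors)

Result:
location | reading
---------+--------
Roof     | 81.9   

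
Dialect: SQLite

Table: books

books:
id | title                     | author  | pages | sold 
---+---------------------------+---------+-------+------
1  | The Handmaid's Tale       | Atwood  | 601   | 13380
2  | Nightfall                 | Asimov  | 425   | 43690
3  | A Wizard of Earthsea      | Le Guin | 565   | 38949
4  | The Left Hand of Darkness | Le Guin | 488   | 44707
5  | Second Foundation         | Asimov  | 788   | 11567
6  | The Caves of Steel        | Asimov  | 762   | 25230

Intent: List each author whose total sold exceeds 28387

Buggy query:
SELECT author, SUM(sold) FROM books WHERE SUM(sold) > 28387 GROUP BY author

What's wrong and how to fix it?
Bug: WHERE runs before GROUP BY, so aggregates aren't available there

Fix: Move the aggregate condition to a HAVING clause

Corrected query:
SELECT author, SUM(sold) FROM books GROUP BY author HAVING SUM(sold) > 28387

Result:
author  | SUM(sold)
--------+----------
Asimov  | 80487    
Le Guin | 83656    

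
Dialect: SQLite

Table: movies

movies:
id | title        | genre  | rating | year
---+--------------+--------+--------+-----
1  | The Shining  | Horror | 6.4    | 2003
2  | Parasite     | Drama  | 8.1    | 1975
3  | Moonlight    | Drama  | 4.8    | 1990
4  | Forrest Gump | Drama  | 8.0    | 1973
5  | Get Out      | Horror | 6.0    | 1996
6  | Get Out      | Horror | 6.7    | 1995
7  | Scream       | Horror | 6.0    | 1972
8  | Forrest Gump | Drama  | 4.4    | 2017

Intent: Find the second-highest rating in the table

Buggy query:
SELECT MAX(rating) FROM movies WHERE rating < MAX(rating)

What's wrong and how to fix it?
Bug: The inner MAX is an aggregate inside WHERE, which is not allowed

Fix: Compute the overall MAX in a subquery, then take MAX of rows below it

Corrected query:
SELECT MAX(rating) FROM movies WHERE rating < (SELECT MAX(rating) FROM movies)

Result:
MAX(rating)
-----------
8          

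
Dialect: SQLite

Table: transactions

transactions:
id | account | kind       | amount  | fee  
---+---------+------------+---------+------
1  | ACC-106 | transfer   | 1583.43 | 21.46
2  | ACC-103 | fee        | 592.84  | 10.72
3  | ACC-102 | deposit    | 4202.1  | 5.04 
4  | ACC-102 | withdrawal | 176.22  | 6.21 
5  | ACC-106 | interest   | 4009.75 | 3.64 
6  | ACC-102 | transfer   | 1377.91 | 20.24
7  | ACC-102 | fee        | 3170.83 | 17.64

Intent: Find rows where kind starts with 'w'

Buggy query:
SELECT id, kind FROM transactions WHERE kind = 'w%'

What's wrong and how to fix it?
Bug: '=' compares the literal string including the % character; pattern matching needs LIKE

Fix: Replace '=' with LIKE so 'w%' is treated as a pattern

Corrected query:
SELECT id, kind FROM transactions WHERE kind LIKE 'w%'

Result:
id | kind      
---+-----------
4  | withdrawal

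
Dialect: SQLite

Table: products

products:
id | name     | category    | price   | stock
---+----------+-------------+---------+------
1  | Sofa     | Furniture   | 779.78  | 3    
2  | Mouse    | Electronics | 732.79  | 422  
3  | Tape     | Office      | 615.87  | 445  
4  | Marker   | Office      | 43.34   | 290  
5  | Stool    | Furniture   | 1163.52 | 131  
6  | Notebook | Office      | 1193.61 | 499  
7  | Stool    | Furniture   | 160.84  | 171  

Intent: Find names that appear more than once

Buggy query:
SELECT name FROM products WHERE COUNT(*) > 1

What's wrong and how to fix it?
Bug: WHERE can't reference COUNT(*); aggregates are computed after WHERE

Fix: Group first, then use HAVING for the count condition

Corrected query:
SELECT name FROM products GROUP BY name HAVING COUNT(*) > 1

Result:
name 
-----
Stool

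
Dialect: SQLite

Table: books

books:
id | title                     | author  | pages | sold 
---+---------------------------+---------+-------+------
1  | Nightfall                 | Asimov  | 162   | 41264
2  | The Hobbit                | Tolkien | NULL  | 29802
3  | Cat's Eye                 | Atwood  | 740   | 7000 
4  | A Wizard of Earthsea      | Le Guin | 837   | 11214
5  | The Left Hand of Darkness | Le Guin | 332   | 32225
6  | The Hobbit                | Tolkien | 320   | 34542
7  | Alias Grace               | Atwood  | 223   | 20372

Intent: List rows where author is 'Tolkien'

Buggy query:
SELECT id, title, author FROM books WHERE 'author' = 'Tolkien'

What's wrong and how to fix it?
Bug: Single quotes denote string literals in SQL; the column name is being compared as a constant string

Fix: Reference the column as author without single quotes

Corrected query:
SELECT id, title, author FROM books WHERE author = 'Tolkien'

Result:
id | title      | author 
---+------------+--------
2  | The Hobbit | Tolkien
6  | The Hobbit | Tolkien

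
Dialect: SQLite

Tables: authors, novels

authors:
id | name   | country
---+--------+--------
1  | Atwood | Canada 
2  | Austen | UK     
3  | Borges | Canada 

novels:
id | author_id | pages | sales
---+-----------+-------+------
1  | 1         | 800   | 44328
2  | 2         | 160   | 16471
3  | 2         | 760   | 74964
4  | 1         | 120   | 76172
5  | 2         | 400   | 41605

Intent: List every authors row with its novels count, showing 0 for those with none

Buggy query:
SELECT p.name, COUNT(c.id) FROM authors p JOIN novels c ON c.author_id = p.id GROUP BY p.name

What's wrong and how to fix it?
Bug: INNER JOIN drops authors rows that have no matching novels rows

Fix: Use LEFT JOIN so parents without children still appear (COUNT(c.id) gives 0)

Corrected query:
SELECT p.name, COUNT(c.id) FROM authors p LEFT JOIN novels c ON c.author_id = p.id GROUP BY p.name

Result:
name   | COUNT(c.id)
-------+------------
Atwood | 2          
Austen | 3          
Borges | 0          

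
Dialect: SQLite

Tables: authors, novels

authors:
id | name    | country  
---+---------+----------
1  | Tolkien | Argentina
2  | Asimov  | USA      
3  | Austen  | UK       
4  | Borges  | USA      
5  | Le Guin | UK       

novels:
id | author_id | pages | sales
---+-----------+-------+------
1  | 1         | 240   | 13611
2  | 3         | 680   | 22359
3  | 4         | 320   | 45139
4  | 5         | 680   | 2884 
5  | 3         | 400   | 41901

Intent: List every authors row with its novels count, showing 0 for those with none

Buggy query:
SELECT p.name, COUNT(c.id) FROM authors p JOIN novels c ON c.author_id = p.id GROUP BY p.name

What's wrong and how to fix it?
Bug: INNER JOIN drops authors rows that have no matching novels rows

Fix: Use LEFT JOIN so parents without children still appear (COUNT(c.id) gives 0)

Corrected query:
SELECT p.name, COUNT(c.id) FROM authors p LEFT JOIN novels c ON c.author_id = p.id GROUP BY p.name

Result:
name    | COUNT(c.id)
--------+------------
Asimov  | 0          
Austen  | 2          
Borges  | 1          
Le Guin | 1          
Tolkien | 1          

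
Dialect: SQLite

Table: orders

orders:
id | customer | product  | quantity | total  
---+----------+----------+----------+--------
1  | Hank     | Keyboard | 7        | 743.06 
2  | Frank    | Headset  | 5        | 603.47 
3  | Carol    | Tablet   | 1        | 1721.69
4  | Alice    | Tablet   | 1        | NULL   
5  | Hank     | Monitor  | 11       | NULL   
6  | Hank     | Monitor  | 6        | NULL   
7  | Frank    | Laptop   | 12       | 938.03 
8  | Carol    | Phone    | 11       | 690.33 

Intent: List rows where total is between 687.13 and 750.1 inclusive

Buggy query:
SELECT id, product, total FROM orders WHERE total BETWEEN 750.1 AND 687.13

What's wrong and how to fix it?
Bug: BETWEEN expects the lower bound first; with 750.1 AND 687.13 the range is empty

Fix: Swap the bounds so the smaller value comes first

Corrected query:
SELECT id, product, total FROM orders WHERE total BETWEEN 687.13 AND 750.1

Result:
id | product  | total 
---+----------+-------
1  | Keyboard | 743.06
8  | Phone    | 690.33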